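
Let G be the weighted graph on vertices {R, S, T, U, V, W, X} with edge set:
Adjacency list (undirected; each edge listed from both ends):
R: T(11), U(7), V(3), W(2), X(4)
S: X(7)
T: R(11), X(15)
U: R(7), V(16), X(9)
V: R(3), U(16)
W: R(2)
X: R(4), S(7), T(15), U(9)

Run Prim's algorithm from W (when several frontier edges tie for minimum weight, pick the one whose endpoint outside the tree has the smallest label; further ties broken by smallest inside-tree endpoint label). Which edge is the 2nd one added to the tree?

R-V

Prim's algorithm from W:
Step 1: cheapest edge leaving the tree is R W (2); add R.
Step 2: cheapest edge leaving the tree is R V (3); add V.
Step 3: cheapest edge leaving the tree is R X (4); add X.
Step 4: cheapest edge leaving the tree is S X (7); add S.
Step 5: cheapest edge leaving the tree is R U (7); add U.
Step 6: cheapest edge leaving the tree is R T (11); add T.
The 2nd edge added is R V.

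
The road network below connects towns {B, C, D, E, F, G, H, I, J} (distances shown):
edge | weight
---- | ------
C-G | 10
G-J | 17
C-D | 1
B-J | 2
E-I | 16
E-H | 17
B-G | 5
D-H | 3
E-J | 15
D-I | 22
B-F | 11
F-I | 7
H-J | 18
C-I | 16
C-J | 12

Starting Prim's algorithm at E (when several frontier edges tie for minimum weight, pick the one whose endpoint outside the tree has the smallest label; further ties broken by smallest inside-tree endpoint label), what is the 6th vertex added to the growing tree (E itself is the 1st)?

Prim, starting at E.
Step 1: cheapest edge leaving the tree is E-J (15); add J.
Step 2: cheapest edge leaving the tree is B-J (2); add B.
Step 3: cheapest edge leaving the tree is B-G (5); add G.
Step 4: cheapest edge leaving the tree is C-G (10); add C.
Step 5: cheapest edge leaving the tree is C-D (1); add D.
Step 6: cheapest edge leaving the tree is D-H (3); add H.
Step 7: cheapest edge leaving the tree is B-F (11); add F.
Step 8: cheapest edge leaving the tree is F-I (7); add I.
Vertex order: E, J, B, G, C, D, H, F, I. The 6th vertex is D.

D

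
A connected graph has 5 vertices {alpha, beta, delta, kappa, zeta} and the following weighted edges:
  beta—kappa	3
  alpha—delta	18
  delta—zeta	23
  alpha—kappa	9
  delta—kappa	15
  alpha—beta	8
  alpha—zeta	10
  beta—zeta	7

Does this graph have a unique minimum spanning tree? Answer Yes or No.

Yes

Kruskal: consider edges lightest-first.
beta—kappa (3): add — endpoints in different components.
beta—zeta (7): add — endpoints in different components.
alpha—beta (8): add — endpoints in different components.
alpha—kappa (9): skip — kappa and alpha already connected.
alpha—zeta (10): skip — zeta and alpha already connected.
delta—kappa (15): add — endpoints in different components.
Every non-tree edge has weight strictly greater than the heaviest edge on the tree path between its endpoints, so the MST is unique.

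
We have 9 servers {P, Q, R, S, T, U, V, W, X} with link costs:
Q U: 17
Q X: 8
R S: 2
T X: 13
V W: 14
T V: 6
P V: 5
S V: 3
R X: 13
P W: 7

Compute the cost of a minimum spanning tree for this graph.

61

Sort edges by weight, then run Kruskal:
R S (2): add — endpoints in different components.
S V (3): add — endpoints in different components.
P V (5): add — endpoints in different components.
T V (6): add — endpoints in different components.
P W (7): add — endpoints in different components.
Q X (8): add — endpoints in different components.
R X (13): add — endpoints in different components.
T X (13): skip — X and T already connected.
V W (14): skip — V and W already connected.
Q U (17): add — endpoints in different components.
MST edges: R S, S V, P V, T V, P W, Q X, R X, Q U; total weight 2+3+5+6+7+8+13+17 = 61.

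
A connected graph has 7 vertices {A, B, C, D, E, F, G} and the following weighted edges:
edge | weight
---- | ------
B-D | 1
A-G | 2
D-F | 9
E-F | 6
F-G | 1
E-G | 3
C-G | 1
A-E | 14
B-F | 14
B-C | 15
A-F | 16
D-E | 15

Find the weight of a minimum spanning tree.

17

Prim, starting at D.
Step 1: frontier [B-D 1, D-F 9, D-E 15] → take B-D (1); add B.
Step 2: frontier [B-F 14, B-C 15, D-F 9, D-E 15] → take D-F (9); add F.
Step 3: frontier [B-C 15, D-E 15, F-G 1, E-F 6, A-F 16] → take F-G (1); add G.
Step 4: frontier [B-C 15, D-E 15, E-F 6, A-F 16, C-G 1, A-G 2, E-G 3] → take C-G (1); add C.
Step 5: frontier [D-E 15, E-F 6, A-F 16, A-G 2, E-G 3] → take A-G (2); add A.
Step 6: frontier [A-E 14, D-E 15, E-F 6, E-G 3] → take E-G (3); add E.
MST edges: B-D, D-F, F-G, C-G, A-G, E-G; total weight 1+9+1+1+2+3 = 17.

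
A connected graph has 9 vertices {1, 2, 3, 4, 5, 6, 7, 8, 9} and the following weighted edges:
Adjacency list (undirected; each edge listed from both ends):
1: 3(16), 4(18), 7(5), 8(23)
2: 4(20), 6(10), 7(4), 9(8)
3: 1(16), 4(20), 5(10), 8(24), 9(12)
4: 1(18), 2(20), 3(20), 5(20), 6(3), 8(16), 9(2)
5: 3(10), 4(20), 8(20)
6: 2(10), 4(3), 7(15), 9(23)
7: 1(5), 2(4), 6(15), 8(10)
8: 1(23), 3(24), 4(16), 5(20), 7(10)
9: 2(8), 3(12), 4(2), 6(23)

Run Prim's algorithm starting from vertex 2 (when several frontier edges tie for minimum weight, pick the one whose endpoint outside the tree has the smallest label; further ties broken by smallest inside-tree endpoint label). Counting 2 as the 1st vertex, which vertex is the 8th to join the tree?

3

Prim, starting at 2.
Step 1: cheapest edge leaving the tree is 2—7 (4); add 7.
Step 2: cheapest edge leaving the tree is 1—7 (5); add 1.
Step 3: cheapest edge leaving the tree is 2—9 (8); add 9.
Step 4: cheapest edge leaving the tree is 4—9 (2); add 4.
Step 5: cheapest edge leaving the tree is 4—6 (3); add 6.
Step 6: cheapest edge leaving the tree is 7—8 (10); add 8.
Step 7: cheapest edge leaving the tree is 3—9 (12); add 3.
Step 8: cheapest edge leaving the tree is 3—5 (10); add 5.
Vertex order: 2, 7, 1, 9, 4, 6, 8, 3, 5. The 8th vertex is 3.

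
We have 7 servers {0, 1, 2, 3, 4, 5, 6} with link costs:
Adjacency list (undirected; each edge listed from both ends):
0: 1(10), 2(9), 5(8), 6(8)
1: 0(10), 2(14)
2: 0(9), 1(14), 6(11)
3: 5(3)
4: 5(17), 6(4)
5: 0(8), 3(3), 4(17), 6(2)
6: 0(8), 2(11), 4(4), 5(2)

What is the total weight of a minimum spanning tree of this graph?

36

Sort edges by weight, then run Kruskal:
5-6 (2): add — endpoints in different components.
3-5 (3): add — endpoints in different components.
4-6 (4): add — endpoints in different components.
0-5 (8): add — endpoints in different components.
0-6 (8): skip — 0 and 6 already connected.
0-2 (9): add — endpoints in different components.
0-1 (10): add — endpoints in different components.
MST edges: 5-6, 3-5, 4-6, 0-5, 0-2, 0-1; total weight 2+3+4+8+9+10 = 36.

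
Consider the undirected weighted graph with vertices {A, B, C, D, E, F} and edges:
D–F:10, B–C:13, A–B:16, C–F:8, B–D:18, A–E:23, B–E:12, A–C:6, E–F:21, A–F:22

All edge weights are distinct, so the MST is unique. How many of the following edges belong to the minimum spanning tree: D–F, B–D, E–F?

Kruskal's algorithm — process edges by increasing weight (ties by edge label):
A–C (6): add. Components now {A,C} {B} {D} {E} {F}
C–F (8): add. Components now {A,C,F} {B} {D} {E}
D–F (10): add. Components now {A,C,D,F} {B} {E}
B–E (12): add. Components now {A,C,D,F} {B,E}
B–C (13): add. Components now {A,B,C,D,E,F}
MST edge set: {A–C, C–F, D–F, B–E, B–C}.
Of the listed edges, {D–F} are in the MST → 1.

1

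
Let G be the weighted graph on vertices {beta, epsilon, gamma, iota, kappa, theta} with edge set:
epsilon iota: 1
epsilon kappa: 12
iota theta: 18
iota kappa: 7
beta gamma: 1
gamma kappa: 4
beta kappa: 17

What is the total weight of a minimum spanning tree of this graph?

31

Prim's algorithm from epsilon:
Step 1: cheapest edge leaving the tree is epsilon iota (1); add iota.
Step 2: cheapest edge leaving the tree is iota kappa (7); add kappa.
Step 3: cheapest edge leaving the tree is gamma kappa (4); add gamma.
Step 4: cheapest edge leaving the tree is beta gamma (1); add beta.
Step 5: cheapest edge leaving the tree is iota theta (18); add theta.
MST edges: epsilon iota, iota kappa, gamma kappa, beta gamma, iota theta; total weight 1+7+4+1+18 = 31.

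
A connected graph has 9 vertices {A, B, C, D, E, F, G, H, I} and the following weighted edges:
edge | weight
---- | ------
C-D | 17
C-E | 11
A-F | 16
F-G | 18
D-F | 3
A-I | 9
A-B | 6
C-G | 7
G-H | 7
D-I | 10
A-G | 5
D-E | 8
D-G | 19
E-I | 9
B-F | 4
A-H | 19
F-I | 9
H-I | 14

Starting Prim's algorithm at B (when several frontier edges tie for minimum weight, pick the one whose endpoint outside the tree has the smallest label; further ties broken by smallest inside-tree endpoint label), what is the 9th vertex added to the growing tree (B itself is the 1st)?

I

Prim's algorithm from B:
Step 1: cheapest edge leaving the tree is B-F (4); add F.
Step 2: cheapest edge leaving the tree is D-F (3); add D.
Step 3: cheapest edge leaving the tree is A-B (6); add A.
Step 4: cheapest edge leaving the tree is A-G (5); add G.
Step 5: cheapest edge leaving the tree is C-G (7); add C.
Step 6: cheapest edge leaving the tree is G-H (7); add H.
Step 7: cheapest edge leaving the tree is D-E (8); add E.
Step 8: cheapest edge leaving the tree is A-I (9); add I.
Vertex order: B, F, D, A, G, C, H, E, I. The 9th vertex is I.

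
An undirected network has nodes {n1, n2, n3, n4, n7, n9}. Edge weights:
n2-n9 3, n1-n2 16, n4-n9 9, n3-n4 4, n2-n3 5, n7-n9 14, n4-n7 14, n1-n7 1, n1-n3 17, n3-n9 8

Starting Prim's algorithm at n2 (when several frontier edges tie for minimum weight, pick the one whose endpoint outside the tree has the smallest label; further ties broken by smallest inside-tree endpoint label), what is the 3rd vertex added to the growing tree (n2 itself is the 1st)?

n3

Grow the tree from n2 using Prim:
Step 1: frontier [n2-n9 3, n2-n3 5, n1-n2 16] → take n2-n9 (3); add n9.
Step 2: frontier [n2-n3 5, n1-n2 16, n3-n9 8, n4-n9 9, n7-n9 14] → take n2-n3 (5); add n3.
Step 3: frontier [n1-n2 16, n3-n4 4, n1-n3 17, n4-n9 9, n7-n9 14] → take n3-n4 (4); add n4.
Step 4: frontier [n1-n2 16, n1-n3 17, n4-n7 14, n7-n9 14] → take n4-n7 (14); add n7.
Step 5: frontier [n1-n2 16, n1-n3 17, n1-n7 1] → take n1-n7 (1); add n1.
Vertex order: n2, n9, n3, n4, n7, n1. The 3rd vertex is n3.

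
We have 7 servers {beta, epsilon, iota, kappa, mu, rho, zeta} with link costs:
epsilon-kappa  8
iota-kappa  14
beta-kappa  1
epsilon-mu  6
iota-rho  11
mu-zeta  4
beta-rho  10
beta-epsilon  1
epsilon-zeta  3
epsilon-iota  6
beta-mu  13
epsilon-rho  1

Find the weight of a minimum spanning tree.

16

Prim's algorithm from epsilon:
Step 1: frontier [beta-epsilon 1, epsilon-rho 1, epsilon-zeta 3, epsilon-iota 6, epsilon-mu 6, epsilon-kappa 8] → take beta-epsilon (1); add beta.
Step 2: frontier [beta-kappa 1, beta-rho 10, beta-mu 13, epsilon-rho 1, epsilon-zeta 3, epsilon-iota 6, epsilon-mu 6, epsilon-kappa 8] → take beta-kappa (1); add kappa.
Step 3: frontier [beta-rho 10, beta-mu 13, epsilon-rho 1, epsilon-zeta 3, epsilon-iota 6, epsilon-mu 6, iota-kappa 14] → take epsilon-rho (1); add rho.
Step 4: frontier [beta-mu 13, epsilon-zeta 3, epsilon-iota 6, epsilon-mu 6, iota-kappa 14, iota-rho 11] → take epsilon-zeta (3); add zeta.
Step 5: frontier [beta-mu 13, epsilon-iota 6, epsilon-mu 6, iota-kappa 14, iota-rho 11, mu-zeta 4] → take mu-zeta (4); add mu.
Step 6: frontier [epsilon-iota 6, iota-kappa 14, iota-rho 11] → take epsilon-iota (6); add iota.
MST edges: beta-epsilon, beta-kappa, epsilon-rho, epsilon-zeta, mu-zeta, epsilon-iota; total weight 1+1+1+3+4+6 = 16.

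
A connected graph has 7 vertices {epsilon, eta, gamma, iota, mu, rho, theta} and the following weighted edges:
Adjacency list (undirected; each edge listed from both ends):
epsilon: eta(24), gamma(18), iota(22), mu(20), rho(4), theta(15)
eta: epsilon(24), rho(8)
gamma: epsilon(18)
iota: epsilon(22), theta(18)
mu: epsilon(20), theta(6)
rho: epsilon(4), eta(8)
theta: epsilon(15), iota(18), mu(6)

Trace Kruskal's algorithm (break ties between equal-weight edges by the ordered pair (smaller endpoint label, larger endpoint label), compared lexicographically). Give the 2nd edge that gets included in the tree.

mu-theta

Kruskal's algorithm — process edges by increasing weight (ties by edge label):
epsilon—rho (4): add — endpoints in different components.
mu—theta (6): add — endpoints in different components.
eta—rho (8): add — endpoints in different components.
epsilon—theta (15): add — endpoints in different components.
epsilon—gamma (18): add — endpoints in different components.
iota—theta (18): add — endpoints in different components.
The 2nd edge added is mu—theta.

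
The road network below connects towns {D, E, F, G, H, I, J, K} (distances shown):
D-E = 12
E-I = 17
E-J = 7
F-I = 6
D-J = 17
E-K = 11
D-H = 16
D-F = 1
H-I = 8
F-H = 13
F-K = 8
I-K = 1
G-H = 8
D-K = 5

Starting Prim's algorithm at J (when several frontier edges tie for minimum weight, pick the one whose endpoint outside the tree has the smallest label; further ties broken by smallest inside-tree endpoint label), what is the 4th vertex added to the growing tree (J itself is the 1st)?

Prim, starting at J.
Step 1: cheapest edge leaving the tree is E-J (7); add E.
Step 2: cheapest edge leaving the tree is E-K (11); add K.
Step 3: cheapest edge leaving the tree is I-K (1); add I.
Step 4: cheapest edge leaving the tree is D-K (5); add D.
Step 5: cheapest edge leaving the tree is D-F (1); add F.
Step 6: cheapest edge leaving the tree is H-I (8); add H.
Step 7: cheapest edge leaving the tree is G-H (8); add G.
Vertex order: J, E, K, I, D, F, H, G. The 4th vertex is I.

I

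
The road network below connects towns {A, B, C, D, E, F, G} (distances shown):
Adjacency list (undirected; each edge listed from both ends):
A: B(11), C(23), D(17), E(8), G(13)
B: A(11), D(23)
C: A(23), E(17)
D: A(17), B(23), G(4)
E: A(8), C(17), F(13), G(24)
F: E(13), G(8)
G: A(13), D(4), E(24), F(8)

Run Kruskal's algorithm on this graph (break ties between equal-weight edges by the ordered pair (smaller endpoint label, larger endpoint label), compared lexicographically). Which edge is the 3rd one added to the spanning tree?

Kruskal: consider edges lightest-first.
D-G (4): add. Components now {A} {B} {C} {D,G} {E} {F}
A-E (8): add. Components now {A,E} {B} {C} {D,G} {F}
F-G (8): add. Components now {A,E} {B} {C} {D,F,G}
A-B (11): add. Components now {A,B,E} {C} {D,F,G}
A-G (13): add. Components now {A,B,D,E,F,G} {C}
E-F (13): skip — E and F already connected.
A-D (17): skip — A and D already connected.
C-E (17): add. Components now {A,B,C,D,E,F,G}
The 3rd edge added is F-G.

F-G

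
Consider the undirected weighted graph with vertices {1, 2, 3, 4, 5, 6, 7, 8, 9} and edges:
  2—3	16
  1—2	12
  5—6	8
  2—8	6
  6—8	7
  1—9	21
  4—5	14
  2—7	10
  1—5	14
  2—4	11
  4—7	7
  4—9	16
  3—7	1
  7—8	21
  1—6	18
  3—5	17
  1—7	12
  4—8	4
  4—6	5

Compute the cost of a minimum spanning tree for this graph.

59

Grow the tree from 2 using Prim:
Step 1: cheapest edge leaving the tree is 2—8 (6); add 8.
Step 2: cheapest edge leaving the tree is 4—8 (4); add 4.
Step 3: cheapest edge leaving the tree is 4—6 (5); add 6.
Step 4: cheapest edge leaving the tree is 4—7 (7); add 7.
Step 5: cheapest edge leaving the tree is 3—7 (1); add 3.
Step 6: cheapest edge leaving the tree is 5—6 (8); add 5.
Step 7: cheapest edge leaving the tree is 1—2 (12); add 1.
Step 8: cheapest edge leaving the tree is 4—9 (16); add 9.
MST edges: 2—8, 4—8, 4—6, 4—7, 3—7, 5—6, 1—2, 4—9; total weight 6+4+5+7+1+8+12+16 = 59.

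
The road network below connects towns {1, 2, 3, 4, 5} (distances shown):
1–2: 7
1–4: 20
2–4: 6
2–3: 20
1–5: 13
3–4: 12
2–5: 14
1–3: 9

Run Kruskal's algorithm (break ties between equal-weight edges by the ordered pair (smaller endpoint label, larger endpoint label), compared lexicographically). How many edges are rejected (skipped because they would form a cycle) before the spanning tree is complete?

Kruskal's algorithm — process edges by increasing weight (ties by edge label):
2–4 (6): add — endpoints in different components.
1–2 (7): add — endpoints in different components.
1–3 (9): add — endpoints in different components.
3–4 (12): skip — 3 and 4 already connected.
1–5 (13): add — endpoints in different components.
Edges rejected before the tree was complete: 1.

1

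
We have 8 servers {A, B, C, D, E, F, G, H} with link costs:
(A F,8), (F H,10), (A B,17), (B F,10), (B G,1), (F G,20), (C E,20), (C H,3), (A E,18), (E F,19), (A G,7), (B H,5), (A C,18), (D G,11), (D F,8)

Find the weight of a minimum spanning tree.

50

Kruskal's algorithm — process edges by increasing weight (ties by edge label):
B G (1): add — endpoints in different components.
C H (3): add — endpoints in different components.
B H (5): add — endpoints in different components.
A G (7): add — endpoints in different components.
A F (8): add — endpoints in different components.
D F (8): add — endpoints in different components.
B F (10): skip — B and F already connected.
F H (10): skip — F and H already connected.
D G (11): skip — D and G already connected.
A B (17): skip — A and B already connected.
A C (18): skip — A and C already connected.
A E (18): add — endpoints in different components.
MST edges: B G, C H, B H, A G, A F, D F, A E; total weight 1+3+5+7+8+8+18 = 50.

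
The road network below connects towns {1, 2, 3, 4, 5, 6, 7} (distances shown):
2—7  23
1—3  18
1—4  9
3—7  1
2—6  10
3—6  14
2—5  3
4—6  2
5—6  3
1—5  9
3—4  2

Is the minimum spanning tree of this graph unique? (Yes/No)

Kruskal's algorithm — process edges by increasing weight (ties by edge label):
3—7 (1): add — endpoints in different components.
3—4 (2): add — endpoints in different components.
4—6 (2): add — endpoints in different components.
2—5 (3): add — endpoints in different components.
5—6 (3): add — endpoints in different components.
1—4 (9): add — endpoints in different components.
Non-tree edge 1—5 has weight 9, equal to the heaviest edge on its tree cycle — swapping gives another MST of the same weight. Not unique.

No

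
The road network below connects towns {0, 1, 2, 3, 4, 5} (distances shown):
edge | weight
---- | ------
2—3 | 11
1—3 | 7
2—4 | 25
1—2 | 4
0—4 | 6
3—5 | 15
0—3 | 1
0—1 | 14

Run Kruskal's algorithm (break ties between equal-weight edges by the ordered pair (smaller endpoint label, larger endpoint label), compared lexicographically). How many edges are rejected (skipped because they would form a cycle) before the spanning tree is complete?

2

Sort edges by weight, then run Kruskal:
0—3 (1): add — endpoints in different components.
1—2 (4): add — endpoints in different components.
0—4 (6): add — endpoints in different components.
1—3 (7): add — endpoints in different components.
2—3 (11): skip — 2 and 3 already connected.
0—1 (14): skip — 0 and 1 already connected.
3—5 (15): add — endpoints in different components.
Edges rejected before the tree was complete: 2.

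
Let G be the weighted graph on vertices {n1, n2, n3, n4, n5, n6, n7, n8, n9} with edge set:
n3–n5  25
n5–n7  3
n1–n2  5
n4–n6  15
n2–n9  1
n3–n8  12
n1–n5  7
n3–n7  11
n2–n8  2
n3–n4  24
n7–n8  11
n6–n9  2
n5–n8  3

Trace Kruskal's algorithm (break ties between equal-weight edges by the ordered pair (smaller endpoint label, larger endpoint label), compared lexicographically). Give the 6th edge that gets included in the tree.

Kruskal's algorithm — process edges by increasing weight (ties by edge label):
n2–n9 (1): add — endpoints in different components.
n2–n8 (2): add — endpoints in different components.
n6–n9 (2): add — endpoints in different components.
n5–n7 (3): add — endpoints in different components.
n5–n8 (3): add — endpoints in different components.
n1–n2 (5): add — endpoints in different components.
n1–n5 (7): skip — n1 and n5 already connected.
n3–n7 (11): add — endpoints in different components.
n7–n8 (11): skip — n7 and n8 already connected.
n3–n8 (12): skip — n8 and n3 already connected.
n4–n6 (15): add — endpoints in different components.
The 6th edge added is n1–n2.

n1-n2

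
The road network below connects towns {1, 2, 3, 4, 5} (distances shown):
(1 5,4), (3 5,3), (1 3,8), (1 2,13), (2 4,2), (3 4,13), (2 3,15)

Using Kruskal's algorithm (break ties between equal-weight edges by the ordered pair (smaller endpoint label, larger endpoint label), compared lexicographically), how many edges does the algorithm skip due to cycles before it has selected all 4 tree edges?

Kruskal: consider edges lightest-first.
2 4 (2): add — endpoints in different components.
3 5 (3): add — endpoints in different components.
1 5 (4): add — endpoints in different components.
1 3 (8): skip — 1 and 3 already connected.
1 2 (13): add — endpoints in different components.
Edges rejected before the tree was complete: 1.

1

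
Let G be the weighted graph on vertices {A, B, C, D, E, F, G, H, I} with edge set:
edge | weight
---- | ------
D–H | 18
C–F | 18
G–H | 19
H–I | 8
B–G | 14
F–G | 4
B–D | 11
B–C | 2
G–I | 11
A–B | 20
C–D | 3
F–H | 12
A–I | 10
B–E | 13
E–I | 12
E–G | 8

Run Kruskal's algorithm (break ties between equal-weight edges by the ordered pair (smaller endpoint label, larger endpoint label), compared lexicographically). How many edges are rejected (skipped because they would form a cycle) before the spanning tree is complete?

Kruskal: consider edges lightest-first.
B–C (2): add — endpoints in different components.
C–D (3): add — endpoints in different components.
F–G (4): add — endpoints in different components.
E–G (8): add — endpoints in different components.
H–I (8): add — endpoints in different components.
A–I (10): add — endpoints in different components.
B–D (11): skip — B and D already connected.
G–I (11): add — endpoints in different components.
E–I (12): skip — E and I already connected.
F–H (12): skip — F and H already connected.
B–E (13): add — endpoints in different components.
Edges rejected before the tree was complete: 3.

3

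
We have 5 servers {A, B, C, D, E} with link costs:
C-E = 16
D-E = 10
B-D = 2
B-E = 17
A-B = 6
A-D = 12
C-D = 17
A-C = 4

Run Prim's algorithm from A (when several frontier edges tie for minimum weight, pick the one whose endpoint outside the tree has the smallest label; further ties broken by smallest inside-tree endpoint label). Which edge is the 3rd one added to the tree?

Prim's algorithm from A:
Step 1: frontier [A-C 4, A-B 6, A-D 12] → take A-C (4); add C.
Step 2: frontier [A-B 6, A-D 12, C-E 16, C-D 17] → take A-B (6); add B.
Step 3: frontier [A-D 12, B-D 2, B-E 17, C-E 16, C-D 17] → take B-D (2); add D.
Step 4: frontier [B-E 17, C-E 16, D-E 10] → take D-E (10); add E.
The 3rd edge added is B-D.

B-D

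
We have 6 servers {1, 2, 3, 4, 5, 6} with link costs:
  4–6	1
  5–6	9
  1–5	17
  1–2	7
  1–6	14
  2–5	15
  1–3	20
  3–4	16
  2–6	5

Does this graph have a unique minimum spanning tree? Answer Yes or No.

Kruskal: consider edges lightest-first.
4–6 (1): add. Components now {1} {2} {3} {4,6} {5}
2–6 (5): add. Components now {1} {2,4,6} {3} {5}
1–2 (7): add. Components now {1,2,4,6} {3} {5}
5–6 (9): add. Components now {1,2,4,5,6} {3}
1–6 (14): skip — 1 and 6 already connected.
2–5 (15): skip — 2 and 5 already connected.
3–4 (16): add. Components now {1,2,3,4,5,6}
Every non-tree edge has weight strictly greater than the heaviest edge on the tree path between its endpoints, so the MST is unique.

Yes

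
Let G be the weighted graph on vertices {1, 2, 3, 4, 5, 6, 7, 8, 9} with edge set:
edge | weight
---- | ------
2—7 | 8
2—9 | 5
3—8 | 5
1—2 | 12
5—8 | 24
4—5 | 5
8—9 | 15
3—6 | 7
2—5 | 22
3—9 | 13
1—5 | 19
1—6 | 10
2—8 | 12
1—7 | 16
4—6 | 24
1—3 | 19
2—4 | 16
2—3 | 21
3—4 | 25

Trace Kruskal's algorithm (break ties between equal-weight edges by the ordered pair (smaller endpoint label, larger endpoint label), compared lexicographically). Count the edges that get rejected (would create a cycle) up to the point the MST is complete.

4

Kruskal: consider edges lightest-first.
2—9 (5): add — endpoints in different components.
3—8 (5): add — endpoints in different components.
4—5 (5): add — endpoints in different components.
3—6 (7): add — endpoints in different components.
2—7 (8): add — endpoints in different components.
1—6 (10): add — endpoints in different components.
1—2 (12): add — endpoints in different components.
2—8 (12): skip — 2 and 8 already connected.
3—9 (13): skip — 3 and 9 already connected.
8—9 (15): skip — 8 and 9 already connected.
1—7 (16): skip — 1 and 7 already connected.
2—4 (16): add — endpoints in different components.
Edges rejected before the tree was complete: 4.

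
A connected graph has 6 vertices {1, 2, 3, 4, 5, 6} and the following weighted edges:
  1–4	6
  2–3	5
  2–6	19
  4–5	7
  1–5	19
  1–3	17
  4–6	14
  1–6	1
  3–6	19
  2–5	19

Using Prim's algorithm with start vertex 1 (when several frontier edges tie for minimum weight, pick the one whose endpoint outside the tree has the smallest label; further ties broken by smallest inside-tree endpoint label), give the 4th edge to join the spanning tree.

Prim, starting at 1.
Step 1: frontier [1–6 1, 1–4 6, 1–3 17, 1–5 19] → take 1–6 (1); add 6.
Step 2: frontier [1–4 6, 1–3 17, 1–5 19, 4–6 14, 2–6 19, 3–6 19] → take 1–4 (6); add 4.
Step 3: frontier [1–3 17, 1–5 19, 4–5 7, 2–6 19, 3–6 19] → take 4–5 (7); add 5.
Step 4: frontier [1–3 17, 2–5 19, 2–6 19, 3–6 19] → take 1–3 (17); add 3.
Step 5: frontier [2–3 5, 2–5 19, 2–6 19] → take 2–3 (5); add 2.
The 4th edge added is 1–3.

1-3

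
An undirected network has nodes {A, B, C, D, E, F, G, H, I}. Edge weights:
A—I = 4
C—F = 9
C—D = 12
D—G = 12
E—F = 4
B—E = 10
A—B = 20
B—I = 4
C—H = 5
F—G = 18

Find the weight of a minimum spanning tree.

Sort edges by weight, then run Kruskal:
A—I (4): add — endpoints in different components.
B—I (4): add — endpoints in different components.
E—F (4): add — endpoints in different components.
C—H (5): add — endpoints in different components.
C—F (9): add — endpoints in different components.
B—E (10): add — endpoints in different components.
C—D (12): add — endpoints in different components.
D—G (12): add — endpoints in different components.
MST edges: A—I, B—I, E—F, C—H, C—F, B—E, C—D, D—G; total weight 4+4+4+5+9+10+12+12 = 60.

60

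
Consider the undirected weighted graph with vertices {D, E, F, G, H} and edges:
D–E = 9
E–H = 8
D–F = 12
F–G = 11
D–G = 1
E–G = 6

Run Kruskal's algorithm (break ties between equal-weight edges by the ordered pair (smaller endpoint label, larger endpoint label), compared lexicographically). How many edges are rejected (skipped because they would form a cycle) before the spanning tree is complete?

Kruskal's algorithm — process edges by increasing weight (ties by edge label):
D–G (1): add. Components now {D,G} {E} {F} {H}
E–G (6): add. Components now {D,E,G} {F} {H}
E–H (8): add. Components now {D,E,G,H} {F}
D–E (9): skip — D and E already connected.
F–G (11): add. Components now {D,E,F,G,H}
Edges rejected before the tree was complete: 1.

1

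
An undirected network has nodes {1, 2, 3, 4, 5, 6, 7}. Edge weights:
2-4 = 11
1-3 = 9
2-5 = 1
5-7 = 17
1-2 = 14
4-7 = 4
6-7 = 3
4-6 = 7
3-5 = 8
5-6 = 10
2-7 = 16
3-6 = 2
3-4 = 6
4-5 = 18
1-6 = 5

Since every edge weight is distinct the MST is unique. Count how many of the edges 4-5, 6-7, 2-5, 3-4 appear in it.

2

Kruskal: consider edges lightest-first.
2-5 (1): add. Components now {1} {2,5} {3} {4} {6} {7}
3-6 (2): add. Components now {1} {2,5} {3,6} {4} {7}
6-7 (3): add. Components now {1} {2,5} {3,6,7} {4}
4-7 (4): add. Components now {1} {2,5} {3,4,6,7}
1-6 (5): add. Components now {1,3,4,6,7} {2,5}
3-4 (6): skip — 3 and 4 already connected.
4-6 (7): skip — 4 and 6 already connected.
3-5 (8): add. Components now {1,2,3,4,5,6,7}
MST edge set: {2-5, 3-6, 6-7, 4-7, 1-6, 3-5}.
Of the listed edges, {6-7, 2-5} are in the MST → 2.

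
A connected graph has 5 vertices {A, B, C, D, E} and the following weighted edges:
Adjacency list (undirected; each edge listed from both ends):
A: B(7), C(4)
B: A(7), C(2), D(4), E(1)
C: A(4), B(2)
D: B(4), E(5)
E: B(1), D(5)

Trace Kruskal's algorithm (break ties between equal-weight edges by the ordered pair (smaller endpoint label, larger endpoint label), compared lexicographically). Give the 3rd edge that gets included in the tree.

A-C

Sort edges by weight, then run Kruskal:
B—E (1): add. Components now {A} {B,E} {C} {D}
B—C (2): add. Components now {A} {B,C,E} {D}
A—C (4): add. Components now {A,B,C,E} {D}
B—D (4): add. Components now {A,B,C,D,E}
The 3rd edge added is A—C.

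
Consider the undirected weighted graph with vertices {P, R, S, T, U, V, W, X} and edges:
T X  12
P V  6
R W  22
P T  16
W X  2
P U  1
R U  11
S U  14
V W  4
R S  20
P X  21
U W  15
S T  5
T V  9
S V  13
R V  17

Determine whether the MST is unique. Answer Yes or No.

Kruskal: consider edges lightest-first.
P U (1): add — endpoints in different components.
W X (2): add — endpoints in different components.
V W (4): add — endpoints in different components.
S T (5): add — endpoints in different components.
P V (6): add — endpoints in different components.
T V (9): add — endpoints in different components.
R U (11): add — endpoints in different components.
Every non-tree edge has weight strictly greater than the heaviest edge on the tree path between its endpoints, so the MST is unique.

Yes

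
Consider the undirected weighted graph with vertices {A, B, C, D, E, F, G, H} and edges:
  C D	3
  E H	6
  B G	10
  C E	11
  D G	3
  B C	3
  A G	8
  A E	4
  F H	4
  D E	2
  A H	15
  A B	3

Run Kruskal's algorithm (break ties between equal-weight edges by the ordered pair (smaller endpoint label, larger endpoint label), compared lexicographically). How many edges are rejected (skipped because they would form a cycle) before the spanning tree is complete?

Kruskal's algorithm — process edges by increasing weight (ties by edge label):
D E (2): add — endpoints in different components.
A B (3): add — endpoints in different components.
B C (3): add — endpoints in different components.
C D (3): add — endpoints in different components.
D G (3): add — endpoints in different components.
A E (4): skip — A and E already connected.
F H (4): add — endpoints in different components.
E H (6): add — endpoints in different components.
Edges rejected before the tree was complete: 1.

1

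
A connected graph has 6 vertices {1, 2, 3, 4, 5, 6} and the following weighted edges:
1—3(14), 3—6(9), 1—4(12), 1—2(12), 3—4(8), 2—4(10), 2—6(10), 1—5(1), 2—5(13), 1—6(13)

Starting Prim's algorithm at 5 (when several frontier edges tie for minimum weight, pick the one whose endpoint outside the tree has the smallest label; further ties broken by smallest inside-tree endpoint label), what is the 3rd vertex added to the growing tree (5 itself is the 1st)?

2

Prim, starting at 5.
Step 1: frontier [1—5 1, 2—5 13] → take 1—5 (1); add 1.
Step 2: frontier [1—2 12, 1—4 12, 1—6 13, 1—3 14, 2—5 13] → take 1—2 (12); add 2.
Step 3: frontier [1—4 12, 1—6 13, 1—3 14, 2—4 10, 2—6 10] → take 2—4 (10); add 4.
Step 4: frontier [1—6 13, 1—3 14, 2—6 10, 3—4 8] → take 3—4 (8); add 3.
Step 5: frontier [1—6 13, 2—6 10, 3—6 9] → take 3—6 (9); add 6.
Vertex order: 5, 1, 2, 4, 3, 6. The 3rd vertex is 2.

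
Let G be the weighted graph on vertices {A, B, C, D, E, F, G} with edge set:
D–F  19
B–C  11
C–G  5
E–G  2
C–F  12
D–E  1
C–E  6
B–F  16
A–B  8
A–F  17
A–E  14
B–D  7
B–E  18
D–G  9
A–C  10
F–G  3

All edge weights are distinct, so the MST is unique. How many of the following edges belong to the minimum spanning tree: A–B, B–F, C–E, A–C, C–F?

1

Kruskal's algorithm — process edges by increasing weight (ties by edge label):
D–E (1): add — endpoints in different components.
E–G (2): add — endpoints in different components.
F–G (3): add — endpoints in different components.
C–G (5): add — endpoints in different components.
C–E (6): skip — C and E already connected.
B–D (7): add — endpoints in different components.
A–B (8): add — endpoints in different components.
MST edge set: {D–E, E–G, F–G, C–G, B–D, A–B}.
Of the listed edges, {A–B} are in the MST → 1.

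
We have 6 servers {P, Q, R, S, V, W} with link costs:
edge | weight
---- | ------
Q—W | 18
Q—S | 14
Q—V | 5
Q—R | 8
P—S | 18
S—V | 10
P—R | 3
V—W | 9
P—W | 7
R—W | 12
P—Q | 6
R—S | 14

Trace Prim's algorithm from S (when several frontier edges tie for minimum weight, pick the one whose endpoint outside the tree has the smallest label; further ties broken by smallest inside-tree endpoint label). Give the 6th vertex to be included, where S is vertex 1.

Prim, starting at S.
Step 1: cheapest edge leaving the tree is S—V (10); add V.
Step 2: cheapest edge leaving the tree is Q—V (5); add Q.
Step 3: cheapest edge leaving the tree is P—Q (6); add P.
Step 4: cheapest edge leaving the tree is P—R (3); add R.
Step 5: cheapest edge leaving the tree is P—W (7); add W.
Vertex order: S, V, Q, P, R, W. The 6th vertex is W.

W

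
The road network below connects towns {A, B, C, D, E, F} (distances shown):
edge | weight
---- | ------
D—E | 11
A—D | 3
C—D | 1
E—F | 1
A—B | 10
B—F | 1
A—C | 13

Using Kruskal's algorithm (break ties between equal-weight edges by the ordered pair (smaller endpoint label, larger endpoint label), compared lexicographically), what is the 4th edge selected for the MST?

A-D

Sort edges by weight, then run Kruskal:
B—F (1): add. Components now {A} {B,F} {C} {D} {E}
C—D (1): add. Components now {A} {B,F} {C,D} {E}
E—F (1): add. Components now {A} {B,E,F} {C,D}
A—D (3): add. Components now {A,C,D} {B,E,F}
A—B (10): add. Components now {A,B,C,D,E,F}
The 4th edge added is A—D.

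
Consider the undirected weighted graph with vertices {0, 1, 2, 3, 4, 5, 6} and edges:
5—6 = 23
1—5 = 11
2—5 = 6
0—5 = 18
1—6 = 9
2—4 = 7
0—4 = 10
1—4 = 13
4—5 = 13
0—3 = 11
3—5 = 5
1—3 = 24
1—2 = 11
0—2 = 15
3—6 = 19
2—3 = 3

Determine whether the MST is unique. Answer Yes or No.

No

Kruskal's algorithm — process edges by increasing weight (ties by edge label):
2—3 (3): add. Components now {0} {1} {2,3} {4} {5} {6}
3—5 (5): add. Components now {0} {1} {2,3,5} {4} {6}
2—5 (6): skip — 2 and 5 already connected.
2—4 (7): add. Components now {0} {1} {2,3,4,5} {6}
1—6 (9): add. Components now {0} {1,6} {2,3,4,5}
0—4 (10): add. Components now {0,2,3,4,5} {1,6}
0—3 (11): skip — 0 and 3 already connected.
1—2 (11): add. Components now {0,1,2,3,4,5,6}
Non-tree edge 1—5 has weight 11, equal to the heaviest edge on its tree cycle — swapping gives another MST of the same weight. Not unique.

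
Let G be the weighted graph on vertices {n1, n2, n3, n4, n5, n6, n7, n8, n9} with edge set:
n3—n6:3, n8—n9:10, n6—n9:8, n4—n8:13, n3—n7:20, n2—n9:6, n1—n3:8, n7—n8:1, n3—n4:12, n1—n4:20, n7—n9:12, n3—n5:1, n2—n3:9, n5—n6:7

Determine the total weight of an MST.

Kruskal: consider edges lightest-first.
n3—n5 (1): add — endpoints in different components.
n7—n8 (1): add — endpoints in different components.
n3—n6 (3): add — endpoints in different components.
n2—n9 (6): add — endpoints in different components.
n5—n6 (7): skip — n5 and n6 already connected.
n1—n3 (8): add — endpoints in different components.
n6—n9 (8): add — endpoints in different components.
n2—n3 (9): skip — n2 and n3 already connected.
n8—n9 (10): add — endpoints in different components.
n3—n4 (12): add — endpoints in different components.
MST edges: n3—n5, n7—n8, n3—n6, n2—n9, n1—n3, n6—n9, n8—n9, n3—n4; total weight 1+1+3+6+8+8+10+12 = 49.

49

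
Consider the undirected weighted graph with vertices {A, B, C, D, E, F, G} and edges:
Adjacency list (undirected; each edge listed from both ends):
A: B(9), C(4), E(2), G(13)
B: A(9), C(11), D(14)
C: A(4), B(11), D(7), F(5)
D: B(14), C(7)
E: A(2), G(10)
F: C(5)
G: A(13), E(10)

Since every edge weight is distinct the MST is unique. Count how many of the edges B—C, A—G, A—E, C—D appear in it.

Kruskal: consider edges lightest-first.
A—E (2): add. Components now {A,E} {B} {C} {D} {F} {G}
A—C (4): add. Components now {A,C,E} {B} {D} {F} {G}
C—F (5): add. Components now {A,C,E,F} {B} {D} {G}
C—D (7): add. Components now {A,C,D,E,F} {B} {G}
A—B (9): add. Components now {A,B,C,D,E,F} {G}
E—G (10): add. Components now {A,B,C,D,E,F,G}
MST edge set: {A—E, A—C, C—F, C—D, A—B, E—G}.
Of the listed edges, {A—E, C—D} are in the MST → 2.

2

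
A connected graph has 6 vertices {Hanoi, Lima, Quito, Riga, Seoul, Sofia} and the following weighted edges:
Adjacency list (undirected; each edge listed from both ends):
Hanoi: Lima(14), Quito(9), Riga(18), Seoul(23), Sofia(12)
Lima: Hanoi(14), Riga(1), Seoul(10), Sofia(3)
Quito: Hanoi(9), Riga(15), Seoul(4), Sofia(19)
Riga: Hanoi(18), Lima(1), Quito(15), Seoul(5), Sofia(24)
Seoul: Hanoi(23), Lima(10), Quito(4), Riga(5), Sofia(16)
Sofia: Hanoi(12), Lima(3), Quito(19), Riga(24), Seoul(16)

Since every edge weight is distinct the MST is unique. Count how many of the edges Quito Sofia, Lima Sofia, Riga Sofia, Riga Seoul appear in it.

Sort edges by weight, then run Kruskal:
Lima Riga (1): add. Components now {Lima,Riga} {Sofia} {Quito} {Hanoi} {Seoul}
Lima Sofia (3): add. Components now {Lima,Riga,Sofia} {Quito} {Hanoi} {Seoul}
Quito Seoul (4): add. Components now {Lima,Riga,Sofia} {Quito,Seoul} {Hanoi}
Riga Seoul (5): add. Components now {Lima,Quito,Riga,Seoul,Sofia} {Hanoi}
Hanoi Quito (9): add. Components now {Hanoi,Lima,Quito,Riga,Seoul,Sofia}
MST edge set: {Lima Riga, Lima Sofia, Quito Seoul, Riga Seoul, Hanoi Quito}.
Of the listed edges, {Lima Sofia, Riga Seoul} are in the MST → 2.

2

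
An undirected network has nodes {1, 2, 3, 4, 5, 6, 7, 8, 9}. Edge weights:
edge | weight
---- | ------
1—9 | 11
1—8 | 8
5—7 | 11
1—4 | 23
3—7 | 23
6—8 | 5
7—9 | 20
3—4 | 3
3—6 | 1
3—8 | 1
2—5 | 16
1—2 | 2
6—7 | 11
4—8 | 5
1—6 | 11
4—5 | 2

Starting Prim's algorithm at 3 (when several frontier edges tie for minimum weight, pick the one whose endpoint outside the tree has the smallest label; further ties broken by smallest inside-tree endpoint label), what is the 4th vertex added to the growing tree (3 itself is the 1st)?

Grow the tree from 3 using Prim:
Step 1: cheapest edge leaving the tree is 3—6 (1); add 6.
Step 2: cheapest edge leaving the tree is 3—8 (1); add 8.
Step 3: cheapest edge leaving the tree is 3—4 (3); add 4.
Step 4: cheapest edge leaving the tree is 4—5 (2); add 5.
Step 5: cheapest edge leaving the tree is 1—8 (8); add 1.
Step 6: cheapest edge leaving the tree is 1—2 (2); add 2.
Step 7: cheapest edge leaving the tree is 5—7 (11); add 7.
Step 8: cheapest edge leaving the tree is 1—9 (11); add 9.
Vertex order: 3, 6, 8, 4, 5, 1, 2, 7, 9. The 4th vertex is 4.

4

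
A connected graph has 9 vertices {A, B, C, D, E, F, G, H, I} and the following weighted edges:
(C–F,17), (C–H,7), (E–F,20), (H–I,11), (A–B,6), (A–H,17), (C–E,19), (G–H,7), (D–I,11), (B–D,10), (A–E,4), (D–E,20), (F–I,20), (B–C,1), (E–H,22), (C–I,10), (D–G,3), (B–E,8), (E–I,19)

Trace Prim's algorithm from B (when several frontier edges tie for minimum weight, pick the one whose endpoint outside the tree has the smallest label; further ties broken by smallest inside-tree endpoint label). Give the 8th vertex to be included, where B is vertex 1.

Grow the tree from B using Prim:
Step 1: cheapest edge leaving the tree is B–C (1); add C.
Step 2: cheapest edge leaving the tree is A–B (6); add A.
Step 3: cheapest edge leaving the tree is A–E (4); add E.
Step 4: cheapest edge leaving the tree is C–H (7); add H.
Step 5: cheapest edge leaving the tree is G–H (7); add G.
Step 6: cheapest edge leaving the tree is D–G (3); add D.
Step 7: cheapest edge leaving the tree is C–I (10); add I.
Step 8: cheapest edge leaving the tree is C–F (17); add F.
Vertex order: B, C, A, E, H, G, D, I, F. The 8th vertex is I.

I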